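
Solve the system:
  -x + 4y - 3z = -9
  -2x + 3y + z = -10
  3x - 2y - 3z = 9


Using Cramer's rule. Expand each determinant along the first row.
D  = (-1)*[3*(-3) - 1*(-2)] - 4*[(-2)*(-3) - 1*3] + (-3)*[(-2)*(-2) - 3*3]
  = (-1)*(-7) - 4*(3) + (-3)*(-5) = 10
Dx = (-9)*[3*(-3) - 1*(-2)] - 4*[(-10)*(-3) - 1*9] + (-3)*[(-10)*(-2) - 3*9]
  = (-9)*(-7) - 4*(21) + (-3)*(-7) = 0
Dy = (-1)*[(-10)*(-3) - 1*9] - (-9)*[(-2)*(-3) - 1*3] + (-3)*[(-2)*9 - (-10)*3]
  = (-1)*(21) - (-9)*(3) + (-3)*(12) = -30
Dz = (-1)*[3*9 - (-10)*(-2)] - 4*[(-2)*9 - (-10)*3] + (-9)*[(-2)*(-2) - 3*3]
  = (-1)*(7) - 4*(12) + (-9)*(-5) = -10
x = Dx/D = 0/10 = 0, y = Dy/D = -30/10 = -3, z = Dz/D = -10/10 = -1
Check eq1: (-1)(0) + (4)(-3) + (-3)(-1) = -9 = -9 ✓
Check eq2: (-2)(0) + (3)(-3) + (1)(-1) = -10 = -10 ✓
Check eq3: (3)(0) + (-2)(-3) + (-3)(-1) = 9 = 9 ✓

x = 0, y = -3, z = -1


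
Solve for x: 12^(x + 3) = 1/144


Express both sides with the same base.
1/144 = 12^(-2)
Since the bases match, equate exponents: x + 3 = -2
So x = -2 - (3) = -5

x = -5


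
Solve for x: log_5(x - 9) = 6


Convert to exponential form: x - 9 = 5^6 = 15625
x = 15625 + 9 = 15634
Check: log_5(15634 - 9) = log_5(15625) = log_5(15625) = 6 ✓

x = 15634


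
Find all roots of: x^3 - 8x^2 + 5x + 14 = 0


Let p(x) = x^3 - 8x^2 + 5x + 14. By the rational root theorem (leading coefficient 1), any rational root is an integer divisor of 14: try ±1, ±2, ... in turn.
Test x = 1: value = 12 ≠ 0.
Test x = -1: value = 0 ✓, so (x + 1) is a factor.
Synthetic division by (x + 1): bring down 1; 1(-1) - 8 = -9; (-9)(-1) + 5 = 14; 14(-1) + 14 = 0 → quotient x^2 - 9x + 14, remainder 0.
Solve the quadratic x^2 - 9x + 14 = 0: discriminant = (-9)^2 - 4(1)(14) = 81 - 56 = 25.
sqrt(25) = 5, so x = (9 ± 5)/2: x = 7 or x = 2.
Collecting all roots found:

x = -1, x = 2, x = 7


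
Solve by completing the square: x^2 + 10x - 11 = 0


Start: x^2 + 10x - 11 = 0
Move constant: x^2 + 10x = 11
Half of 10 is 5, squared is 25
Add 25 to both sides: x^2 + 10x + 25 = 36
(x + 5)^2 = 36
x + 5 = ±6
x = -5 + 6 = 1 or x = -5 - 6 = -11

x = -11, x = 1


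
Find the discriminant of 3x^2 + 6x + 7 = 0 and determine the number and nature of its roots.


For ax^2 + bx + c = 0, discriminant D = b^2 - 4ac
Here a = 3, b = 6, c = 7
D = (6)^2 - 4(3)(7) = 36 - 84 = -48

D = -48 < 0
The equation has no real roots (2 complex conjugate roots).

Discriminant = -48, no real roots (2 complex conjugate roots)


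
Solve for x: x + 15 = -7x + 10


Starting with: x + 15 = -7x + 10
Move all x terms to left: (1 + 7)x = 10 - 15
Simplify: 8x = -5
Divide both sides by 8: x = -5/8

x = -5/8


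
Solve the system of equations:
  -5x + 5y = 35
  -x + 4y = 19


Using Cramer's rule:
Determinant D = (-5)(4) - (-1)(5) = -20 + 5 = -15
Dx = (35)(4) - (19)(5) = 140 - 95 = 45
Dy = (-5)(19) - (-1)(35) = -95 + 35 = -60
x = Dx/D = 45/-15 = -3
y = Dy/D = -60/-15 = 4

x = -3, y = 4


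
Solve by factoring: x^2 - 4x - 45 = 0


We need two numbers that multiply to -45 and add to -4.
Those numbers are -9 and 5 (since (-9) * 5 = -45 and (-9) + 5 = -4).
So x^2 - 4x - 45 = (x - 9)(x + 5) = 0
Setting each factor to zero: x = 9 or x = -5

x = -5, x = 9


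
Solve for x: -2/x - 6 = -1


Subtract -6 from both sides: -2/x = 5
Multiply both sides by x: -2 = 5 * x
Divide by 5: x = -2/5

x = -2/5


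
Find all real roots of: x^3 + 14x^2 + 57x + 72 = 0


Let p(x) = x^3 + 14x^2 + 57x + 72. By the rational root theorem (leading coefficient 1), any rational root is an integer divisor of 72: try ±1, ±2, ... in turn.
Test x = 1: value = 144 ≠ 0.
Test x = -1: value = 28 ≠ 0.
Test x = 2: value = 250 ≠ 0.
Test x = -2: value = 6 ≠ 0.
Test x = 3: value = 396 ≠ 0.
Test x = -3: value = 0 ✓, so (x + 3) is a factor.
Synthetic division by (x + 3): bring down 1; 1(-3) + 14 = 11; 11(-3) + 57 = 24; 24(-3) + 72 = 0 → quotient x^2 + 11x + 24, remainder 0.
Solve the quadratic x^2 + 11x + 24 = 0: discriminant = 11^2 - 4(1)(24) = 121 - 96 = 25.
sqrt(25) = 5, so x = (-11 ± 5)/2: x = -3 or x = -8.

x = -8, x = -3 (multiplicity 2)


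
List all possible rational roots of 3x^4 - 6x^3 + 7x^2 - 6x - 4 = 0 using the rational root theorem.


Rational root theorem: possible roots are ±p/q where:
  p divides the constant term (-4): p ∈ {1, 2, 4}
  q divides the leading coefficient (3): q ∈ {1, 3}

All possible rational roots: -4, -2, -4/3, -1, -2/3, -1/3, 1/3, 2/3, 1, 4/3, 2, 4

-4, -2, -4/3, -1, -2/3, -1/3, 1/3, 2/3, 1, 4/3, 2, 4


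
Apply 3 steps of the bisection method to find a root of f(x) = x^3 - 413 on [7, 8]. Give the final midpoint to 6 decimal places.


f(x) = x^3 - 413
f(7) = -70 < 0
f(8) = 99 > 0

Step 1: midpoint = (7.000000 + 8.000000)/2 = 7.500000
  f(7.500000) = 8.875000
  f(mid) > 0, so root is in [7.000000, 7.500000]

Step 2: midpoint = (7.000000 + 7.500000)/2 = 7.250000
  f(7.250000) = -31.921875
  f(mid) < 0, so root is in [7.250000, 7.500000]

Step 3: midpoint = (7.250000 + 7.500000)/2 = 7.375000
  f(7.375000) = -11.869141
  f(mid) < 0, so root is in [7.375000, 7.500000]

midpoint = 7.375000


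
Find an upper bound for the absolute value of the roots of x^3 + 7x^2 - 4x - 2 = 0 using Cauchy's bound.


Cauchy's bound: all roots r satisfy |r| <= 1 + max(|a_i/a_n|) for i = 0,...,n-1
where a_n is the leading coefficient.

Coefficients: [1, 7, -4, -2]
Leading coefficient a_n = 1
Ratios |a_i/a_n|: 7, 4, 2
Maximum ratio: 7
Cauchy's bound: |r| <= 1 + 7 = 8

Upper bound = 8


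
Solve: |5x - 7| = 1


An absolute value equation |expr| = 1 gives two cases:
Case 1: 5x - 7 = 1
  5x = 8, so x = 8/5
Case 2: 5x - 7 = -1
  5x = 6, so x = 6/5

x = 6/5, x = 8/5


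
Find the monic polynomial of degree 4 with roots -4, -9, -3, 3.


A monic polynomial with roots -4, -9, -3, 3 is:
p(x) = (x + 4)(x + 9)(x + 3)(x - 3)
After multiplying by (x + 4): x + 4
After multiplying by (x + 9): x^2 + 13x + 36
After multiplying by (x + 3): x^3 + 16x^2 + 75x + 108
After multiplying by (x - 3): x^4 + 13x^3 + 27x^2 - 117x - 324

x^4 + 13x^3 + 27x^2 - 117x - 324


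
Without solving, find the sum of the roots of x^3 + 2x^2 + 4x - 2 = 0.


By Vieta's formulas for x^3 + bx^2 + cx + d = 0:
  r1 + r2 + r3 = -b/a = -2
  r1*r2 + r1*r3 + r2*r3 = c/a = 4
  r1*r2*r3 = -d/a = 2


Sum = -2


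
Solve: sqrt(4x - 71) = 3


Square both sides: 4x - 71 = 3^2 = 9
4x = 9 + 71 = 80
x = 20
Check: sqrt(4*20 - 71) = sqrt(9) = 3 ✓

x = 20


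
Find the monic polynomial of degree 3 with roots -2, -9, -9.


A monic polynomial with roots -2, -9, -9 is:
p(x) = (x + 2)(x + 9)(x + 9)
After multiplying by (x + 2): x + 2
After multiplying by (x + 9): x^2 + 11x + 18
After multiplying by (x + 9): x^3 + 20x^2 + 117x + 162

x^3 + 20x^2 + 117x + 162


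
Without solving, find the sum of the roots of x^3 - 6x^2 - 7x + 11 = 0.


By Vieta's formulas for x^3 + bx^2 + cx + d = 0:
  r1 + r2 + r3 = -b/a = 6
  r1*r2 + r1*r3 + r2*r3 = c/a = -7
  r1*r2*r3 = -d/a = -11


Sum = 6


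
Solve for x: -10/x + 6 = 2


Subtract 6 from both sides: -10/x = -4
Multiply both sides by x: -10 = -4 * x
Divide by -4: x = 5/2

x = 5/2


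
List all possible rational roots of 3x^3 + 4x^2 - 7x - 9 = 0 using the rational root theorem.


Rational root theorem: possible roots are ±p/q where:
  p divides the constant term (-9): p ∈ {1, 3, 9}
  q divides the leading coefficient (3): q ∈ {1, 3}

All possible rational roots: -9, -3, -1, -1/3, 1/3, 1, 3, 9

-9, -3, -1, -1/3, 1/3, 1, 3, 9


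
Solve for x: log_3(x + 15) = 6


Convert to exponential form: x + 15 = 3^6 = 729
x = 729 - 15 = 714
Check: log_3(714 + 15) = log_3(729) = log_3(729) = 6 ✓

x = 714


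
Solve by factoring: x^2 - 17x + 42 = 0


We need two numbers that multiply to 42 and add to -17.
Those numbers are -3 and -14 (since (-3) * (-14) = 42 and (-3) + (-14) = -17).
So x^2 - 17x + 42 = (x - 3)(x - 14) = 0
Setting each factor to zero: x = 3 or x = 14

x = 3, x = 14


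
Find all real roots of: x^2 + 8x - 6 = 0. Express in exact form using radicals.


Using the quadratic formula: x = (-b ± sqrt(b^2 - 4ac)) / (2a)
Here a = 1, b = 8, c = -6
Discriminant = b^2 - 4ac = 8^2 - 4(1)(-6) = 64 + 24 = 88
Since discriminant = 88 > 0, there are two real roots.
x = (-8 ± 2*sqrt(22)) / 2
Simplifying: x = -4 ± sqrt(22)
Numerically: x ≈ 0.6904 or x ≈ -8.6904

x = -4 + sqrt(22) or x = -4 - sqrt(22)


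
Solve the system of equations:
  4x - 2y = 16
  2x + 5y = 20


Using Cramer's rule:
Determinant D = (4)(5) - (2)(-2) = 20 + 4 = 24
Dx = (16)(5) - (20)(-2) = 80 + 40 = 120
Dy = (4)(20) - (2)(16) = 80 - 32 = 48
x = Dx/D = 120/24 = 5
y = Dy/D = 48/24 = 2

x = 5, y = 2


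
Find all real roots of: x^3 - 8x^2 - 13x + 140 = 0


Let p(x) = x^3 - 8x^2 - 13x + 140. By the rational root theorem (leading coefficient 1), any rational root is an integer divisor of 140: try ±1, ±2, ... in turn.
Test x = 1: value = 120 ≠ 0.
Test x = -1: value = 144 ≠ 0.
Test x = 2: value = 90 ≠ 0.
Test x = -2: value = 126 ≠ 0.
Test x = 4: value = 24 ≠ 0.
Test x = -4: value = 0 ✓, so (x + 4) is a factor.
Synthetic division by (x + 4): bring down 1; 1(-4) - 8 = -12; (-12)(-4) - 13 = 35; 35(-4) + 140 = 0 → quotient x^2 - 12x + 35, remainder 0.
Solve the quadratic x^2 - 12x + 35 = 0: discriminant = (-12)^2 - 4(1)(35) = 144 - 140 = 4.
sqrt(4) = 2, so x = (12 ± 2)/2: x = 7 or x = 5.

x = -4, x = 5, x = 7


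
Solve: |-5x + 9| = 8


An absolute value equation |expr| = 8 gives two cases:
Case 1: -5x + 9 = 8
  -5x = -1, so x = 1/5
Case 2: -5x + 9 = -8
  -5x = -17, so x = 17/5

x = 1/5, x = 17/5


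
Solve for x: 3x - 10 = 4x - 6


Starting with: 3x - 10 = 4x - 6
Move all x terms to left: (3 - 4)x = -6 + 10
Simplify: -x = 4
Divide both sides by -1: x = -4

x = -4


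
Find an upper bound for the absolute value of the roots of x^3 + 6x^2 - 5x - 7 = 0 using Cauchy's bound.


Cauchy's bound: all roots r satisfy |r| <= 1 + max(|a_i/a_n|) for i = 0,...,n-1
where a_n is the leading coefficient.

Coefficients: [1, 6, -5, -7]
Leading coefficient a_n = 1
Ratios |a_i/a_n|: 6, 5, 7
Maximum ratio: 7
Cauchy's bound: |r| <= 1 + 7 = 8

Upper bound = 8


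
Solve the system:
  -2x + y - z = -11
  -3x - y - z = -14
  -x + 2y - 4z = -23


Using Cramer's rule. Expand each determinant along the first row.
D  = (-2)*[(-1)*(-4) - (-1)*2] - 1*[(-3)*(-4) - (-1)*(-1)] + (-1)*[(-3)*2 - (-1)*(-1)]
  = (-2)*(6) - 1*(11) + (-1)*(-7) = -16
Dx = (-11)*[(-1)*(-4) - (-1)*2] - 1*[(-14)*(-4) - (-1)*(-23)] + (-1)*[(-14)*2 - (-1)*(-23)]
  = (-11)*(6) - 1*(33) + (-1)*(-51) = -48
Dy = (-2)*[(-14)*(-4) - (-1)*(-23)] - (-11)*[(-3)*(-4) - (-1)*(-1)] + (-1)*[(-3)*(-23) - (-14)*(-1)]
  = (-2)*(33) - (-11)*(11) + (-1)*(55) = 0
Dz = (-2)*[(-1)*(-23) - (-14)*2] - 1*[(-3)*(-23) - (-14)*(-1)] + (-11)*[(-3)*2 - (-1)*(-1)]
  = (-2)*(51) - 1*(55) + (-11)*(-7) = -80
x = Dx/D = -48/-16 = 3, y = Dy/D = 0/-16 = 0, z = Dz/D = -80/-16 = 5
Check eq1: (-2)(3) + (1)(0) + (-1)(5) = -11 = -11 ✓
Check eq2: (-3)(3) + (-1)(0) + (-1)(5) = -14 = -14 ✓
Check eq3: (-1)(3) + (2)(0) + (-4)(5) = -23 = -23 ✓

x = 3, y = 0, z = 5


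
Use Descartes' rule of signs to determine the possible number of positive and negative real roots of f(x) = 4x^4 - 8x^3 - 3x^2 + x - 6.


Descartes' rule of signs:

For positive roots, count sign changes in f(x) = 4x^4 - 8x^3 - 3x^2 + x - 6:
Signs of coefficients: +, -, -, +, -
Number of sign changes: 3
Possible positive real roots: 3, 1

For negative roots, examine f(-x) = 4x^4 + 8x^3 - 3x^2 - x - 6:
Signs of coefficients: +, +, -, -, -
Number of sign changes: 1
Possible negative real roots: 1

Positive roots: 3 or 1; Negative roots: 1


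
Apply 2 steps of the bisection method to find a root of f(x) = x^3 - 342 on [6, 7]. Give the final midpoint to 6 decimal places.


f(x) = x^3 - 342
f(6) = -126 < 0
f(7) = 1 > 0

Step 1: midpoint = (6.000000 + 7.000000)/2 = 6.500000
  f(6.500000) = -67.375000
  f(mid) < 0, so root is in [6.500000, 7.000000]

Step 2: midpoint = (6.500000 + 7.000000)/2 = 6.750000
  f(6.750000) = -34.453125
  f(mid) < 0, so root is in [6.750000, 7.000000]

midpoint = 6.750000


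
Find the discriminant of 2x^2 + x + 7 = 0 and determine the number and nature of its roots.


For ax^2 + bx + c = 0, discriminant D = b^2 - 4ac
Here a = 2, b = 1, c = 7
D = (1)^2 - 4(2)(7) = 1 - 56 = -55

D = -55 < 0
The equation has no real roots (2 complex conjugate roots).

Discriminant = -55, no real roots (2 complex conjugate roots)


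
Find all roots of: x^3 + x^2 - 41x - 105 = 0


Let p(x) = x^3 + x^2 - 41x - 105. By the rational root theorem (leading coefficient 1), any rational root is an integer divisor of 105: try ±1, ±2, ... in turn.
Test x = 1: value = -144 ≠ 0.
Test x = -1: value = -64 ≠ 0.
Test x = 3: value = -192 ≠ 0.
Test x = -3: value = 0 ✓, so (x + 3) is a factor.
Synthetic division by (x + 3): bring down 1; 1(-3) + 1 = -2; (-2)(-3) - 41 = -35; (-35)(-3) - 105 = 0 → quotient x^2 - 2x - 35, remainder 0.
Solve the quadratic x^2 - 2x - 35 = 0: discriminant = (-2)^2 - 4(1)(-35) = 4 + 140 = 144.
sqrt(144) = 12, so x = (2 ± 12)/2: x = 7 or x = -5.
Collecting all roots found:

x = -5, x = -3, x = 7


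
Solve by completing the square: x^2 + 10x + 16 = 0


Start: x^2 + 10x + 16 = 0
Move constant: x^2 + 10x = -16
Half of 10 is 5, squared is 25
Add 25 to both sides: x^2 + 10x + 25 = 9
(x + 5)^2 = 9
x + 5 = ±3
x = -5 + 3 = -2 or x = -5 - 3 = -8

x = -8, x = -2


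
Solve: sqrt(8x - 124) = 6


Square both sides: 8x - 124 = 6^2 = 36
8x = 36 + 124 = 160
x = 20
Check: sqrt(8*20 - 124) = sqrt(36) = 6 ✓

x = 20


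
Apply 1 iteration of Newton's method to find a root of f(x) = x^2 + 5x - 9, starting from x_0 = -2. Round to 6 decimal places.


Newton's method: x_(n+1) = x_n - f(x_n)/f'(x_n)
f(x) = x^2 + 5x - 9
f'(x) = 2x + 5

Iteration 1:
  f(-2.000000) = -15.000000
  f'(-2.000000) = 1.000000
  x_1 = -2.000000 - (-15.000000)/(1.000000) = 13.000000

x_1 = 13.000000


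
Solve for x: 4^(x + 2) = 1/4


Express both sides with the same base.
1/4 = 4^(-1)
Since the bases match, equate exponents: x + 2 = -1
So x = -1 - (2) = -3

x = -3


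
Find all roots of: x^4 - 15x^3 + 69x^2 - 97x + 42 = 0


Let p(x) = x^4 - 15x^3 + 69x^2 - 97x + 42. By the rational root theorem (leading coefficient 1), any rational root is an integer divisor of 42: try ±1, ±2, ... in turn.
Test x = 1: value = 0 ✓, so (x - 1) is a factor.
Synthetic division by (x - 1): bring down 1; 1(1) - 15 = -14; (-14)(1) + 69 = 55; 55(1) - 97 = -42; (-42)(1) + 42 = 0 → quotient x^3 - 14x^2 + 55x - 42, remainder 0.
Continue with the quotient x^3 - 14x^2 + 55x - 42 (candidates must divide 42; re-test x = 1 first in case it repeats).
Test x = 1: value = 0 ✓, so (x - 1) is a factor.
Synthetic division by (x - 1): bring down 1; 1(1) - 14 = -13; (-13)(1) + 55 = 42; 42(1) - 42 = 0 → quotient x^2 - 13x + 42, remainder 0.
Solve the quadratic x^2 - 13x + 42 = 0: discriminant = (-13)^2 - 4(1)(42) = 169 - 168 = 1.
sqrt(1) = 1, so x = (13 ± 1)/2: x = 7 or x = 6.
Collecting all roots found:

x = 1 (multiplicity 2), x = 6, x = 7


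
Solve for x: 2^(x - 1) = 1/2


Express both sides with the same base.
1/2 = 2^(-1)
Since the bases match, equate exponents: x - 1 = -1
So x = -1 - (-1) = 0

x = 0


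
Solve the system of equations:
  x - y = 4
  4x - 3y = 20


Using Cramer's rule:
Determinant D = (1)(-3) - (4)(-1) = -3 + 4 = 1
Dx = (4)(-3) - (20)(-1) = -12 + 20 = 8
Dy = (1)(20) - (4)(4) = 20 - 16 = 4
x = Dx/D = 8/1 = 8
y = Dy/D = 4/1 = 4

x = 8, y = 4


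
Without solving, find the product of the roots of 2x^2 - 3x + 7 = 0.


By Vieta's formulas for ax^2 + bx + c = 0:
  Sum of roots = -b/a
  Product of roots = c/a

Here a = 2, b = -3, c = 7
Sum = -(-3)/2 = 3/2
Product = 7/2 = 7/2

Product = 7/2


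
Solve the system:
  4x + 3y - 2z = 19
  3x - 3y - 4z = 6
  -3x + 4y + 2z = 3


Using Cramer's rule. Expand each determinant along the first row.
D  = 4*[(-3)*2 - (-4)*4] - 3*[3*2 - (-4)*(-3)] + (-2)*[3*4 - (-3)*(-3)]
  = 4*(10) - 3*(-6) + (-2)*(3) = 52
Dx = 19*[(-3)*2 - (-4)*4] - 3*[6*2 - (-4)*3] + (-2)*[6*4 - (-3)*3]
  = 19*(10) - 3*(24) + (-2)*(33) = 52
Dy = 4*[6*2 - (-4)*3] - 19*[3*2 - (-4)*(-3)] + (-2)*[3*3 - 6*(-3)]
  = 4*(24) - 19*(-6) + (-2)*(27) = 156
Dz = 4*[(-3)*3 - 6*4] - 3*[3*3 - 6*(-3)] + 19*[3*4 - (-3)*(-3)]
  = 4*(-33) - 3*(27) + 19*(3) = -156
x = Dx/D = 52/52 = 1, y = Dy/D = 156/52 = 3, z = Dz/D = -156/52 = -3
Check eq1: (4)(1) + (3)(3) + (-2)(-3) = 19 = 19 ✓
Check eq2: (3)(1) + (-3)(3) + (-4)(-3) = 6 = 6 ✓
Check eq3: (-3)(1) + (4)(3) + (2)(-3) = 3 = 3 ✓

x = 1, y = 3, z = -3


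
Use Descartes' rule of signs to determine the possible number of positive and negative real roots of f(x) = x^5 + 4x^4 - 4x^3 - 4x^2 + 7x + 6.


Descartes' rule of signs:

For positive roots, count sign changes in f(x) = x^5 + 4x^4 - 4x^3 - 4x^2 + 7x + 6:
Signs of coefficients: +, +, -, -, +, +
Number of sign changes: 2
Possible positive real roots: 2, 0

For negative roots, examine f(-x) = -x^5 + 4x^4 + 4x^3 - 4x^2 - 7x + 6:
Signs of coefficients: -, +, +, -, -, +
Number of sign changes: 3
Possible negative real roots: 3, 1

Positive roots: 2 or 0; Negative roots: 3 or 1


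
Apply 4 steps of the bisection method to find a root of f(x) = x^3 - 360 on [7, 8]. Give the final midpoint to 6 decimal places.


f(x) = x^3 - 360
f(7) = -17 < 0
f(8) = 152 > 0

Step 1: midpoint = (7.000000 + 8.000000)/2 = 7.500000
  f(7.500000) = 61.875000
  f(mid) > 0, so root is in [7.000000, 7.500000]

Step 2: midpoint = (7.000000 + 7.500000)/2 = 7.250000
  f(7.250000) = 21.078125
  f(mid) > 0, so root is in [7.000000, 7.250000]

Step 3: midpoint = (7.000000 + 7.250000)/2 = 7.125000
  f(7.125000) = 1.705078
  f(mid) > 0, so root is in [7.000000, 7.125000]

Step 4: midpoint = (7.000000 + 7.125000)/2 = 7.062500
  f(7.062500) = -7.730225
  f(mid) < 0, so root is in [7.062500, 7.125000]

midpoint = 7.062500


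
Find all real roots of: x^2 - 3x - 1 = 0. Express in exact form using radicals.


Using the quadratic formula: x = (-b ± sqrt(b^2 - 4ac)) / (2a)
Here a = 1, b = -3, c = -1
Discriminant = b^2 - 4ac = (-3)^2 - 4(1)(-1) = 9 + 4 = 13
Since discriminant = 13 > 0, there are two real roots.
x = (3 ± sqrt(13)) / 2
Numerically: x ≈ 3.3028 or x ≈ -0.3028

x = (3 + sqrt(13)) / 2 or x = (3 - sqrt(13)) / 2


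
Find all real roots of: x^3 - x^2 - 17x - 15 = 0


Let p(x) = x^3 - x^2 - 17x - 15. By the rational root theorem (leading coefficient 1), any rational root is an integer divisor of 15: try ±1, ±2, ... in turn.
Test x = 1: value = -32 ≠ 0.
Test x = -1: value = 0 ✓, so (x + 1) is a factor.
Synthetic division by (x + 1): bring down 1; 1(-1) - 1 = -2; (-2)(-1) - 17 = -15; (-15)(-1) - 15 = 0 → quotient x^2 - 2x - 15, remainder 0.
Solve the quadratic x^2 - 2x - 15 = 0: discriminant = (-2)^2 - 4(1)(-15) = 4 + 60 = 64.
sqrt(64) = 8, so x = (2 ± 8)/2: x = 5 or x = -3.

x = -3, x = -1, x = 5


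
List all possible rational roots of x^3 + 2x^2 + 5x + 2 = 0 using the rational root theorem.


Rational root theorem: possible roots are ±p/q where:
  p divides the constant term (2): p ∈ {1, 2}
  q divides the leading coefficient (1): q ∈ {1}

All possible rational roots: -2, -1, 1, 2

-2, -1, 1, 2


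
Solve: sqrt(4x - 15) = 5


Square both sides: 4x - 15 = 5^2 = 25
4x = 25 + 15 = 40
x = 10
Check: sqrt(4*10 - 15) = sqrt(25) = 5 ✓

x = 10


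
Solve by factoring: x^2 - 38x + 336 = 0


We need two numbers that multiply to 336 and add to -38.
Those numbers are -24 and -14 (since (-24) * (-14) = 336 and (-24) + (-14) = -38).
So x^2 - 38x + 336 = (x - 24)(x - 14) = 0
Setting each factor to zero: x = 24 or x = 14

x = 14, x = 24


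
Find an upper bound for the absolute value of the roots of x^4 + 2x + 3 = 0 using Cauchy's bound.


Cauchy's bound: all roots r satisfy |r| <= 1 + max(|a_i/a_n|) for i = 0,...,n-1
where a_n is the leading coefficient.

Coefficients: [1, 0, 0, 2, 3]
Leading coefficient a_n = 1
Ratios |a_i/a_n|: 0, 0, 2, 3
Maximum ratio: 3
Cauchy's bound: |r| <= 1 + 3 = 4

Upper bound = 4


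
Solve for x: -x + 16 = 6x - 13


Starting with: -x + 16 = 6x - 13
Move all x terms to left: (-1 - 6)x = -13 - 16
Simplify: -7x = -29
Divide both sides by -7: x = 29/7

x = 29/7


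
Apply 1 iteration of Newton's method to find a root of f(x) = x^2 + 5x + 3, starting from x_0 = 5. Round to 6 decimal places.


Newton's method: x_(n+1) = x_n - f(x_n)/f'(x_n)
f(x) = x^2 + 5x + 3
f'(x) = 2x + 5

Iteration 1:
  f(5.000000) = 53.000000
  f'(5.000000) = 15.000000
  x_1 = 5.000000 - (53.000000)/(15.000000) = 1.466667

x_1 = 1.466667


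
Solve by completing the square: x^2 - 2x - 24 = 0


Start: x^2 - 2x - 24 = 0
Move constant: x^2 - 2x = 24
Half of -2 is -1, squared is 1
Add 1 to both sides: x^2 - 2x + 1 = 25
(x - 1)^2 = 25
x - 1 = ±5
x = 1 + 5 = 6 or x = 1 - 5 = -4

x = -4, x = 6


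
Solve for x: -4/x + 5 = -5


Subtract 5 from both sides: -4/x = -10
Multiply both sides by x: -4 = -10 * x
Divide by -10: x = 2/5

x = 2/5


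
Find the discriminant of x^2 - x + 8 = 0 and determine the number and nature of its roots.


For ax^2 + bx + c = 0, discriminant D = b^2 - 4ac
Here a = 1, b = -1, c = 8
D = (-1)^2 - 4(1)(8) = 1 - 32 = -31

D = -31 < 0
The equation has no real roots (2 complex conjugate roots).

Discriminant = -31, no real roots (2 complex conjugate roots)


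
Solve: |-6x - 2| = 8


An absolute value equation |expr| = 8 gives two cases:
Case 1: -6x - 2 = 8
  -6x = 10, so x = -5/3
Case 2: -6x - 2 = -8
  -6x = -6, so x = 1

x = -5/3, x = 1


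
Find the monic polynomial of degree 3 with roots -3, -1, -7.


A monic polynomial with roots -3, -1, -7 is:
p(x) = (x + 3)(x + 1)(x + 7)
After multiplying by (x + 3): x + 3
After multiplying by (x + 1): x^2 + 4x + 3
After multiplying by (x + 7): x^3 + 11x^2 + 31x + 21

x^3 + 11x^2 + 31x + 21


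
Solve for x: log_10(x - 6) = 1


Convert to exponential form: x - 6 = 10^1 = 10
x = 10 + 6 = 16
Check: log_10(16 - 6) = log_10(10) = log_10(10) = 1 ✓

x = 16


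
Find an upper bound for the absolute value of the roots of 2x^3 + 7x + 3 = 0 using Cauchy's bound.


Cauchy's bound: all roots r satisfy |r| <= 1 + max(|a_i/a_n|) for i = 0,...,n-1
where a_n is the leading coefficient.

Coefficients: [2, 0, 7, 3]
Leading coefficient a_n = 2
Ratios |a_i/a_n|: 0, 7/2, 3/2
Maximum ratio: 7/2
Cauchy's bound: |r| <= 1 + 7/2 = 9/2

Upper bound = 9/2


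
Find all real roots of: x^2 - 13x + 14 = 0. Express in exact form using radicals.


Using the quadratic formula: x = (-b ± sqrt(b^2 - 4ac)) / (2a)
Here a = 1, b = -13, c = 14
Discriminant = b^2 - 4ac = (-13)^2 - 4(1)(14) = 169 - 56 = 113
Since discriminant = 113 > 0, there are two real roots.
x = (13 ± sqrt(113)) / 2
Numerically: x ≈ 11.8151 or x ≈ 1.1849

x = (13 + sqrt(113)) / 2 or x = (13 - sqrt(113)) / 2


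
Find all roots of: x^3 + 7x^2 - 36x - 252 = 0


Let p(x) = x^3 + 7x^2 - 36x - 252. By the rational root theorem (leading coefficient 1), any rational root is an integer divisor of 252: try ±1, ±2, ... in turn.
Test x = 1: value = -280 ≠ 0.
Test x = -1: value = -210 ≠ 0.
Test x = 2: value = -288 ≠ 0.
Test x = -2: value = -160 ≠ 0.
Test x = 3: value = -270 ≠ 0.
Test x = -3: value = -108 ≠ 0.
Test x = 4: value = -220 ≠ 0.
Test x = -4: value = -60 ≠ 0.
Test x = 6: value = 0 ✓, so (x - 6) is a factor.
Synthetic division by (x - 6): bring down 1; 1(6) + 7 = 13; 13(6) - 36 = 42; 42(6) - 252 = 0 → quotient x^2 + 13x + 42, remainder 0.
Solve the quadratic x^2 + 13x + 42 = 0: discriminant = 13^2 - 4(1)(42) = 169 - 168 = 1.
sqrt(1) = 1, so x = (-13 ± 1)/2: x = -6 or x = -7.
Collecting all roots found:

x = -7, x = -6, x = 6


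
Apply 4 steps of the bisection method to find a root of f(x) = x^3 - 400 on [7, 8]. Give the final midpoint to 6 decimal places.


f(x) = x^3 - 400
f(7) = -57 < 0
f(8) = 112 > 0

Step 1: midpoint = (7.000000 + 8.000000)/2 = 7.500000
  f(7.500000) = 21.875000
  f(mid) > 0, so root is in [7.000000, 7.500000]

Step 2: midpoint = (7.000000 + 7.500000)/2 = 7.250000
  f(7.250000) = -18.921875
  f(mid) < 0, so root is in [7.250000, 7.500000]

Step 3: midpoint = (7.250000 + 7.500000)/2 = 7.375000
  f(7.375000) = 1.130859
  f(mid) > 0, so root is in [7.250000, 7.375000]

Step 4: midpoint = (7.250000 + 7.375000)/2 = 7.312500
  f(7.312500) = -8.981201
  f(mid) < 0, so root is in [7.312500, 7.375000]

midpoint = 7.312500


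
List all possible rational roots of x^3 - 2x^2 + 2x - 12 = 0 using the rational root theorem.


Rational root theorem: possible roots are ±p/q where:
  p divides the constant term (-12): p ∈ {1, 2, 3, 4, 6, 12}
  q divides the leading coefficient (1): q ∈ {1}

All possible rational roots: -12, -6, -4, -3, -2, -1, 1, 2, 3, 4, 6, 12

-12, -6, -4, -3, -2, -1, 1, 2, 3, 4, 6, 12


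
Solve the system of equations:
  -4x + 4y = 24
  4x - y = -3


Using Cramer's rule:
Determinant D = (-4)(-1) - (4)(4) = 4 - 16 = -12
Dx = (24)(-1) - (-3)(4) = -24 + 12 = -12
Dy = (-4)(-3) - (4)(24) = 12 - 96 = -84
x = Dx/D = -12/-12 = 1
y = Dy/D = -84/-12 = 7

x = 1, y = 7


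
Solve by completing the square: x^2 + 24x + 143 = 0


Start: x^2 + 24x + 143 = 0
Move constant: x^2 + 24x = -143
Half of 24 is 12, squared is 144
Add 144 to both sides: x^2 + 24x + 144 = 1
(x + 12)^2 = 1
x + 12 = ±1
x = -12 + 1 = -11 or x = -12 - 1 = -13

x = -13, x = -11


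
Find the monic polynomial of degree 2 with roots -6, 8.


A monic polynomial with roots -6, 8 is:
p(x) = (x + 6)(x - 8)
After multiplying by (x + 6): x + 6
After multiplying by (x - 8): x^2 - 2x - 48

x^2 - 2x - 48


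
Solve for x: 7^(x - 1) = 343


Express both sides with the same base.
343 = 7^3
Since the bases match, equate exponents: x - 1 = 3
So x = 3 - (-1) = 4

x = 4


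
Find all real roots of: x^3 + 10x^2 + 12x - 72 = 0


Let p(x) = x^3 + 10x^2 + 12x - 72. By the rational root theorem (leading coefficient 1), any rational root is an integer divisor of 72: try ±1, ±2, ... in turn.
Test x = 1: value = -49 ≠ 0.
Test x = -1: value = -75 ≠ 0.
Test x = 2: value = 0 ✓, so (x - 2) is a factor.
Synthetic division by (x - 2): bring down 1; 1(2) + 10 = 12; 12(2) + 12 = 36; 36(2) - 72 = 0 → quotient x^2 + 12x + 36, remainder 0.
Solve the quadratic x^2 + 12x + 36 = 0: discriminant = 12^2 - 4(1)(36) = 144 - 144 = 0.
Discriminant = 0, so a double root: x = -12/2 = -6.

x = -6 (multiplicity 2), x = 2


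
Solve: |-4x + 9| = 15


An absolute value equation |expr| = 15 gives two cases:
Case 1: -4x + 9 = 15
  -4x = 6, so x = -3/2
Case 2: -4x + 9 = -15
  -4x = -24, so x = 6

x = -3/2, x = 6


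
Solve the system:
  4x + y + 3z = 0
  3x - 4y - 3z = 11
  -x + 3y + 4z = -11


Using Cramer's rule. Expand each determinant along the first row.
D  = 4*[(-4)*4 - (-3)*3] - 1*[3*4 - (-3)*(-1)] + 3*[3*3 - (-4)*(-1)]
  = 4*(-7) - 1*(9) + 3*(5) = -22
Dx = 0*[(-4)*4 - (-3)*3] - 1*[11*4 - (-3)*(-11)] + 3*[11*3 - (-4)*(-11)]
  = 0*(-7) - 1*(11) + 3*(-11) = -44
Dy = 4*[11*4 - (-3)*(-11)] - 0*[3*4 - (-3)*(-1)] + 3*[3*(-11) - 11*(-1)]
  = 4*(11) - 0*(9) + 3*(-22) = -22
Dz = 4*[(-4)*(-11) - 11*3] - 1*[3*(-11) - 11*(-1)] + 0*[3*3 - (-4)*(-1)]
  = 4*(11) - 1*(-22) + 0*(5) = 66
x = Dx/D = -44/-22 = 2, y = Dy/D = -22/-22 = 1, z = Dz/D = 66/-22 = -3
Check eq1: (4)(2) + (1)(1) + (3)(-3) = 0 = 0 ✓
Check eq2: (3)(2) + (-4)(1) + (-3)(-3) = 11 = 11 ✓
Check eq3: (-1)(2) + (3)(1) + (4)(-3) = -11 = -11 ✓

x = 2, y = 1, z = -3


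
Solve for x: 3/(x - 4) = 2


Multiply both sides by (x - 4): 3 = 2(x - 4)
Distribute: 3 = 2x - 8
2x = 3 + 8 = 11
x = 11/2

x = 11/2


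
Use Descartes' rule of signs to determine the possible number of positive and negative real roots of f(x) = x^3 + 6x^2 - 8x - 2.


Descartes' rule of signs:

For positive roots, count sign changes in f(x) = x^3 + 6x^2 - 8x - 2:
Signs of coefficients: +, +, -, -
Number of sign changes: 1
Possible positive real roots: 1

For negative roots, examine f(-x) = -x^3 + 6x^2 + 8x - 2:
Signs of coefficients: -, +, +, -
Number of sign changes: 2
Possible negative real roots: 2, 0

Positive roots: 1; Negative roots: 2 or 0


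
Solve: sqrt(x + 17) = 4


Square both sides: x + 17 = 4^2 = 16
x = 16 - 17 = -1
x = -1
Check: sqrt(1*(-1) + 17) = sqrt(16) = 4 ✓

x = -1


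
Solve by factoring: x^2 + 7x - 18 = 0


We need two numbers that multiply to -18 and add to 7.
Those numbers are -2 and 9 (since (-2) * 9 = -18 and (-2) + 9 = 7).
So x^2 + 7x - 18 = (x - 2)(x + 9) = 0
Setting each factor to zero: x = 2 or x = -9

x = -9, x = 2


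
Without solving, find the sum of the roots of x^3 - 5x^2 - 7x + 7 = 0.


By Vieta's formulas for x^3 + bx^2 + cx + d = 0:
  r1 + r2 + r3 = -b/a = 5
  r1*r2 + r1*r3 + r2*r3 = c/a = -7
  r1*r2*r3 = -d/a = -7


Sum = 5


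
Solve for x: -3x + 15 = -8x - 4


Starting with: -3x + 15 = -8x - 4
Move all x terms to left: (-3 + 8)x = -4 - 15
Simplify: 5x = -19
Divide both sides by 5: x = -19/5

x = -19/5


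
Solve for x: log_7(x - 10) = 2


Convert to exponential form: x - 10 = 7^2 = 49
x = 49 + 10 = 59
Check: log_7(59 - 10) = log_7(49) = log_7(49) = 2 ✓

x = 59


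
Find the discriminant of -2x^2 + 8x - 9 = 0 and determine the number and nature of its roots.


For ax^2 + bx + c = 0, discriminant D = b^2 - 4ac
Here a = -2, b = 8, c = -9
D = (8)^2 - 4(-2)(-9) = 64 - 72 = -8

D = -8 < 0
The equation has no real roots (2 complex conjugate roots).

Discriminant = -8, no real roots (2 complex conjugate roots)


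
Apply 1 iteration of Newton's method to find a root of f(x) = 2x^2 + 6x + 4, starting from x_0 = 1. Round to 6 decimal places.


Newton's method: x_(n+1) = x_n - f(x_n)/f'(x_n)
f(x) = 2x^2 + 6x + 4
f'(x) = 4x + 6

Iteration 1:
  f(1.000000) = 12.000000
  f'(1.000000) = 10.000000
  x_1 = 1.000000 - (12.000000)/(10.000000) = -0.200000

x_1 = -0.200000


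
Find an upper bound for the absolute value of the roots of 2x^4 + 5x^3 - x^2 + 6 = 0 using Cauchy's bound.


Cauchy's bound: all roots r satisfy |r| <= 1 + max(|a_i/a_n|) for i = 0,...,n-1
where a_n is the leading coefficient.

Coefficients: [2, 5, -1, 0, 6]
Leading coefficient a_n = 2
Ratios |a_i/a_n|: 5/2, 1/2, 0, 3
Maximum ratio: 3
Cauchy's bound: |r| <= 1 + 3 = 4

Upper bound = 4


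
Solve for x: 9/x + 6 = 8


Subtract 6 from both sides: 9/x = 2
Multiply both sides by x: 9 = 2 * x
Divide by 2: x = 9/2

x = 9/2


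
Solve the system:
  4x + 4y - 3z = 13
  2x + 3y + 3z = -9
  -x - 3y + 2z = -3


Using Cramer's rule. Expand each determinant along the first row.
D  = 4*[3*2 - 3*(-3)] - 4*[2*2 - 3*(-1)] + (-3)*[2*(-3) - 3*(-1)]
  = 4*(15) - 4*(7) + (-3)*(-3) = 41
Dx = 13*[3*2 - 3*(-3)] - 4*[(-9)*2 - 3*(-3)] + (-3)*[(-9)*(-3) - 3*(-3)]
  = 13*(15) - 4*(-9) + (-3)*(36) = 123
Dy = 4*[(-9)*2 - 3*(-3)] - 13*[2*2 - 3*(-1)] + (-3)*[2*(-3) - (-9)*(-1)]
  = 4*(-9) - 13*(7) + (-3)*(-15) = -82
Dz = 4*[3*(-3) - (-9)*(-3)] - 4*[2*(-3) - (-9)*(-1)] + 13*[2*(-3) - 3*(-1)]
  = 4*(-36) - 4*(-15) + 13*(-3) = -123
x = Dx/D = 123/41 = 3, y = Dy/D = -82/41 = -2, z = Dz/D = -123/41 = -3
Check eq1: (4)(3) + (4)(-2) + (-3)(-3) = 13 = 13 ✓
Check eq2: (2)(3) + (3)(-2) + (3)(-3) = -9 = -9 ✓
Check eq3: (-1)(3) + (-3)(-2) + (2)(-3) = -3 = -3 ✓

x = 3, y = -2, z = -3


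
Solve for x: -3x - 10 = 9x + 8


Starting with: -3x - 10 = 9x + 8
Move all x terms to left: (-3 - 9)x = 8 + 10
Simplify: -12x = 18
Divide both sides by -12: x = -3/2

x = -3/2


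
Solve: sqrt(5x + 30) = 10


Square both sides: 5x + 30 = 10^2 = 100
5x = 100 - 30 = 70
x = 14
Check: sqrt(5*14 + 30) = sqrt(100) = 10 ✓

x = 14


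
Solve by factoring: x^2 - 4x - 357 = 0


We need two numbers that multiply to -357 and add to -4.
Those numbers are -21 and 17 (since (-21) * 17 = -357 and (-21) + 17 = -4).
So x^2 - 4x - 357 = (x - 21)(x + 17) = 0
Setting each factor to zero: x = 21 or x = -17

x = -17, x = 21


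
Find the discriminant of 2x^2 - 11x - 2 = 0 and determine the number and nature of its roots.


For ax^2 + bx + c = 0, discriminant D = b^2 - 4ac
Here a = 2, b = -11, c = -2
D = (-11)^2 - 4(2)(-2) = 121 + 16 = 137

D = 137 > 0 but not a perfect square
The equation has 2 distinct real irrational roots.

Discriminant = 137, 2 distinct real irrational roots


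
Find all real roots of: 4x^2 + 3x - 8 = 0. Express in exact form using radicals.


Using the quadratic formula: x = (-b ± sqrt(b^2 - 4ac)) / (2a)
Here a = 4, b = 3, c = -8
Discriminant = b^2 - 4ac = 3^2 - 4(4)(-8) = 9 + 128 = 137
Since discriminant = 137 > 0, there are two real roots.
x = (-3 ± sqrt(137)) / 8
Numerically: x ≈ 1.0881 or x ≈ -1.8381

x = (-3 + sqrt(137)) / 8 or x = (-3 - sqrt(137)) / 8


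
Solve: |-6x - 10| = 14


An absolute value equation |expr| = 14 gives two cases:
Case 1: -6x - 10 = 14
  -6x = 24, so x = -4
Case 2: -6x - 10 = -14
  -6x = -4, so x = 2/3

x = -4, x = 2/3


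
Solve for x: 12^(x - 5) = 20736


Express both sides with the same base.
20736 = 12^4
Since the bases match, equate exponents: x - 5 = 4
So x = 4 - (-5) = 9

x = 9


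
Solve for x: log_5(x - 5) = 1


Convert to exponential form: x - 5 = 5^1 = 5
x = 5 + 5 = 10
Check: log_5(10 - 5) = log_5(5) = log_5(5) = 1 ✓

x = 10


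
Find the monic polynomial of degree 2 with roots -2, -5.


A monic polynomial with roots -2, -5 is:
p(x) = (x + 2)(x + 5)
After multiplying by (x + 2): x + 2
After multiplying by (x + 5): x^2 + 7x + 10

x^2 + 7x + 10


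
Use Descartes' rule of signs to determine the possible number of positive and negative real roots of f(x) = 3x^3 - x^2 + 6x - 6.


Descartes' rule of signs:

For positive roots, count sign changes in f(x) = 3x^3 - x^2 + 6x - 6:
Signs of coefficients: +, -, +, -
Number of sign changes: 3
Possible positive real roots: 3, 1

For negative roots, examine f(-x) = -3x^3 - x^2 - 6x - 6:
Signs of coefficients: -, -, -, -
Number of sign changes: 0
Possible negative real roots: 0

Positive roots: 3 or 1; Negative roots: 0


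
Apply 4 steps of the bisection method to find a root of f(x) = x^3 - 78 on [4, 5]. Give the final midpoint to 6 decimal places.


f(x) = x^3 - 78
f(4) = -14 < 0
f(5) = 47 > 0

Step 1: midpoint = (4.000000 + 5.000000)/2 = 4.500000
  f(4.500000) = 13.125000
  f(mid) > 0, so root is in [4.000000, 4.500000]

Step 2: midpoint = (4.000000 + 4.500000)/2 = 4.250000
  f(4.250000) = -1.234375
  f(mid) < 0, so root is in [4.250000, 4.500000]

Step 3: midpoint = (4.250000 + 4.500000)/2 = 4.375000
  f(4.375000) = 5.740234
  f(mid) > 0, so root is in [4.250000, 4.375000]

Step 4: midpoint = (4.250000 + 4.375000)/2 = 4.312500
  f(4.312500) = 2.202393
  f(mid) > 0, so root is in [4.250000, 4.312500]

midpoint = 4.312500


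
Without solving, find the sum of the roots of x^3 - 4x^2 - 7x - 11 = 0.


By Vieta's formulas for x^3 + bx^2 + cx + d = 0:
  r1 + r2 + r3 = -b/a = 4
  r1*r2 + r1*r3 + r2*r3 = c/a = -7
  r1*r2*r3 = -d/a = 11


Sum = 4


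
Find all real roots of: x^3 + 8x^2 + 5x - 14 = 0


Let p(x) = x^3 + 8x^2 + 5x - 14. By the rational root theorem (leading coefficient 1), any rational root is an integer divisor of 14: try ±1, ±2, ... in turn.
Test x = 1: value = 0 ✓, so (x - 1) is a factor.
Synthetic division by (x - 1): bring down 1; 1(1) + 8 = 9; 9(1) + 5 = 14; 14(1) - 14 = 0 → quotient x^2 + 9x + 14, remainder 0.
Solve the quadratic x^2 + 9x + 14 = 0: discriminant = 9^2 - 4(1)(14) = 81 - 56 = 25.
sqrt(25) = 5, so x = (-9 ± 5)/2: x = -2 or x = -7.

x = -7, x = -2, x = 1


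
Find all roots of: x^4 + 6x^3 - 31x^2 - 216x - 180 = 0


Let p(x) = x^4 + 6x^3 - 31x^2 - 216x - 180. By the rational root theorem (leading coefficient 1), any rational root is an integer divisor of 180: try ±1, ±2, ... in turn.
Test x = 1: value = -420 ≠ 0.
Test x = -1: value = 0 ✓, so (x + 1) is a factor.
Synthetic division by (x + 1): bring down 1; 1(-1) + 6 = 5; 5(-1) - 31 = -36; (-36)(-1) - 216 = -180; (-180)(-1) - 180 = 0 → quotient x^3 + 5x^2 - 36x - 180, remainder 0.
Continue with the quotient x^3 + 5x^2 - 36x - 180 (candidates must divide 180; re-test x = -1 first in case it repeats).
Test x = -1: value = -140 ≠ 0.
Test x = 2: value = -224 ≠ 0.
Test x = -2: value = -96 ≠ 0.
Test x = 3: value = -216 ≠ 0.
Test x = -3: value = -54 ≠ 0.
Test x = 4: value = -180 ≠ 0.
Test x = -4: value = -20 ≠ 0.
Test x = 5: value = -110 ≠ 0.
Test x = -5: value = 0 ✓, so (x + 5) is a factor.
Synthetic division by (x + 5): bring down 1; 1(-5) + 5 = 0; 0(-5) - 36 = -36; (-36)(-5) - 180 = 0 → quotient x^2 - 36, remainder 0.
Solve the quadratic x^2 - 36 = 0: discriminant = 0^2 - 4(1)(-36) = 0 + 144 = 144.
sqrt(144) = 12, so x = (0 ± 12)/2: x = 6 or x = -6.
Collecting all roots found:

x = -6, x = -5, x = -1, x = 6


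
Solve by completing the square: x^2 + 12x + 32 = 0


Start: x^2 + 12x + 32 = 0
Move constant: x^2 + 12x = -32
Half of 12 is 6, squared is 36
Add 36 to both sides: x^2 + 12x + 36 = 4
(x + 6)^2 = 4
x + 6 = ±2
x = -6 + 2 = -4 or x = -6 - 2 = -8

x = -8, x = -4


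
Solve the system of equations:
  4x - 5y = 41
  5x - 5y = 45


Using Cramer's rule:
Determinant D = (4)(-5) - (5)(-5) = -20 + 25 = 5
Dx = (41)(-5) - (45)(-5) = -205 + 225 = 20
Dy = (4)(45) - (5)(41) = 180 - 205 = -25
x = Dx/D = 20/5 = 4
y = Dy/D = -25/5 = -5

x = 4, y = -5


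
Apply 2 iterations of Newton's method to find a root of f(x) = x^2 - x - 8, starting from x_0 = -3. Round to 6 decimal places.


Newton's method: x_(n+1) = x_n - f(x_n)/f'(x_n)
f(x) = x^2 - x - 8
f'(x) = 2x - 1

Iteration 1:
  f(-3.000000) = 4.000000
  f'(-3.000000) = -7.000000
  x_1 = -3.000000 - (4.000000)/(-7.000000) = -2.428571

Iteration 2:
  f(-2.428571) = 0.326531
  f'(-2.428571) = -5.857143
  x_2 = -2.428571 - (0.326531)/(-5.857143) = -2.372822

x_2 = -2.372822


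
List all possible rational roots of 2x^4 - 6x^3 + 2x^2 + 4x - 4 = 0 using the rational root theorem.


Rational root theorem: possible roots are ±p/q where:
  p divides the constant term (-4): p ∈ {1, 2, 4}
  q divides the leading coefficient (2): q ∈ {1, 2}

All possible rational roots: -4, -2, -1, -1/2, 1/2, 1, 2, 4

-4, -2, -1, -1/2, 1/2, 1, 2, 4


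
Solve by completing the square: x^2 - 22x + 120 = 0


Start: x^2 - 22x + 120 = 0
Move constant: x^2 - 22x = -120
Half of -22 is -11, squared is 121
Add 121 to both sides: x^2 - 22x + 121 = 1
(x - 11)^2 = 1
x - 11 = ±1
x = 11 + 1 = 12 or x = 11 - 1 = 10

x = 10, x = 12


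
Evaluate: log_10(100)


We need the exponent such that 10^? = 100
10^2 = 100
Therefore log_10(100) = 2

2


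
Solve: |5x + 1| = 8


An absolute value equation |expr| = 8 gives two cases:
Case 1: 5x + 1 = 8
  5x = 7, so x = 7/5
Case 2: 5x + 1 = -8
  5x = -9, so x = -9/5

x = -9/5, x = 7/5


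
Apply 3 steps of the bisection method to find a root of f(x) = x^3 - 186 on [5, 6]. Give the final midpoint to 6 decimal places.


f(x) = x^3 - 186
f(5) = -61 < 0
f(6) = 30 > 0

Step 1: midpoint = (5.000000 + 6.000000)/2 = 5.500000
  f(5.500000) = -19.625000
  f(mid) < 0, so root is in [5.500000, 6.000000]

Step 2: midpoint = (5.500000 + 6.000000)/2 = 5.750000
  f(5.750000) = 4.109375
  f(mid) > 0, so root is in [5.500000, 5.750000]

Step 3: midpoint = (5.500000 + 5.750000)/2 = 5.625000
  f(5.625000) = -8.021484
  f(mid) < 0, so root is in [5.625000, 5.750000]

midpoint = 5.625000


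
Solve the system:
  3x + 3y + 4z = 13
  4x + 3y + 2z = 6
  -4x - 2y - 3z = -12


Using Cramer's rule. Expand each determinant along the first row.
D  = 3*[3*(-3) - 2*(-2)] - 3*[4*(-3) - 2*(-4)] + 4*[4*(-2) - 3*(-4)]
  = 3*(-5) - 3*(-4) + 4*(4) = 13
Dx = 13*[3*(-3) - 2*(-2)] - 3*[6*(-3) - 2*(-12)] + 4*[6*(-2) - 3*(-12)]
  = 13*(-5) - 3*(6) + 4*(24) = 13
Dy = 3*[6*(-3) - 2*(-12)] - 13*[4*(-3) - 2*(-4)] + 4*[4*(-12) - 6*(-4)]
  = 3*(6) - 13*(-4) + 4*(-24) = -26
Dz = 3*[3*(-12) - 6*(-2)] - 3*[4*(-12) - 6*(-4)] + 13*[4*(-2) - 3*(-4)]
  = 3*(-24) - 3*(-24) + 13*(4) = 52
x = Dx/D = 13/13 = 1, y = Dy/D = -26/13 = -2, z = Dz/D = 52/13 = 4
Check eq1: (3)(1) + (3)(-2) + (4)(4) = 13 = 13 ✓
Check eq2: (4)(1) + (3)(-2) + (2)(4) = 6 = 6 ✓
Check eq3: (-4)(1) + (-2)(-2) + (-3)(4) = -12 = -12 ✓

x = 1, y = -2, z = 4
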